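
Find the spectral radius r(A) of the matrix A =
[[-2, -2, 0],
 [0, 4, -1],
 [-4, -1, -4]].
r(A) ≈ 4.4951

The eigenvalues of A are the roots of its characteristic polynomial. With M = A (coefficients from the trace, the sum of principal 2x2 minors, and det A):
  p(λ) = det(λ I - M) = λ^3 + 2λ^2 - 17λ - 26.
No integer candidate from the rational root theorem (±divisors of 26) is a root, so the roots are irrational. The cubic discriminant is Δ = 19300 > 0, so there are three distinct real roots. p(-5) = -16 and p(-4) = 10 have opposite signs, so a root lies in (-5, -4); Newton's method refines it to λ ≈ -4.4951. p(-2) = 8 and p(-1) = -8 have opposite signs, so a root lies in (-2, -1); Newton's method refines it to λ ≈ -1.4618. p(3) = -32 and p(4) = 2 have opposite signs, so a root lies in (3, 4); Newton's method refines it to λ ≈ 3.9569. Check (Vieta): the three roots sum to -2, matching tr M = -2.
Thus the eigenvalues (to 4 decimals) are -4.4951 (modulus 4.4951); -1.4618 (modulus 1.4618); 3.9569 (modulus 3.9569). The spectral radius is the largest modulus: r(A) ≈ 4.4951. (Cross-check: r(A) ≤ ||A||_2 ≈ 6.0741; equality holds whenever A is normal, though it can also hold for some non-normal A.)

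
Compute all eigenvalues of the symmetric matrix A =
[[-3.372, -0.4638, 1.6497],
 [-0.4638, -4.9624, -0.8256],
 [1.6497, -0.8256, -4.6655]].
sigma(A) ≈ {-6, -5, -2}

A is real symmetric, so its spectrum consists of real eigenvalues. Expanding the characteristic polynomial of the displayed matrix gives
  det(λ I - A) = p(λ) = λ^3 + (13)λ^2 + (52)λ + (59.9982).
Solving p(λ) = 0 yields eigenvalues ≈ -6, -5, -2. (A is shown rounded to 4 decimals, so these recover the underlying integer eigenvalues to within that precision.)
Verification: the trace of A = -13 equals the sum of eigenvalues -13, and det(A) ≈ -59.9982 matches the eigenvalue product -60.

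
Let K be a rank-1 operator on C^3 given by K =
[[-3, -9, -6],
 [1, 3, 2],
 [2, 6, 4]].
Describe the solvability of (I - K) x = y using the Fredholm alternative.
(I - K) is invertible (det(I - K) = -3 ≠ 0), so for every y in C^3 the equation (I - K) x = y has a unique solution.

K has rank 1, so it is an outer product K = u v^T: every row of K is a multiple of one row vector. Reading off the entries, u = (3, -1, -2) and v = (-1, -3, -2) (row i of K equals u_i·v^T). A rank-one matrix u v^T satisfies K u = u (v·u) and kills the (2)-dimensional subspace v^⊥, so its characteristic polynomial is lambda^2 (lambda - v·u) with v·u = tr K = 4. Hence the eigenvalues of I - K are 1 (multiplicity 2) and 1 - (4) = -3, so det(I - K) = -3. (Direct check: I - K =
[[4, 9, 6],
 [-1, -2, -2],
 [-2, -6, -3]]
has determinant -3.) The finite-dimensional Fredholm alternative says: either (I - K) is invertible, or ker(I - K) ≠ {0} and then range(I - K) = ker((I - K)^*)^⊥, with dim ker(I - K) = dim ker((I - K)^*). Since det(I - K) ≠ 0, 1 is not an eigenvalue of K and ker(I - K) = {0}, so we are in the first case: for every y there is a unique x = (I - K)^(-1) y. Explicitly, by the Sherman–Morrison formula, (I - u v^T)^(-1) = I + u v^T/(1 - v·u), i.e. (I - K)^(-1) = I + K/(-3).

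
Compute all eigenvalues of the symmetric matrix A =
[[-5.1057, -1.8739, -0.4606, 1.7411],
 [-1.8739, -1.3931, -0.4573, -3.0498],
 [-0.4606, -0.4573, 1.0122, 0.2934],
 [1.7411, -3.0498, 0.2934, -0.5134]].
sigma(A) ≈ {-6, -4, 1, 3}

A is real symmetric, so its spectrum consists of real eigenvalues. Expanding the characteristic polynomial of the displayed matrix gives
  det(λ I - A) = p(λ) = λ^4 + (6)λ^3 + (-13)λ^2 + (-66.0012)λ + (72.0015).
Solving p(λ) = 0 yields eigenvalues ≈ -6, -4, 1, 3. (A is shown rounded to 4 decimals, so these recover the underlying integer eigenvalues to within that precision.)
Verification: the trace of A = -6 equals the sum of eigenvalues -6, and det(A) ≈ 72.0015 matches the eigenvalue product 72.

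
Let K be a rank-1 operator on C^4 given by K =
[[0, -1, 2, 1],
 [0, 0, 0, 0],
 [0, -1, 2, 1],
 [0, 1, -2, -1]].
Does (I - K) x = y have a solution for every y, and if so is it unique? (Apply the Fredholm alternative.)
(I - K) is singular (det(I - K) = 0, i.e. 1 ∈ sigma(K)). (I - K) x = y is solvable iff y ⊥ ker((I - K)^*) = span{(0, -1, 2, 1)}, i.e. iff -y_2 + 2y_3 + y_4 = 0. When solvable, the solutions are x = y + c·(1, 0, 1, -1), c arbitrary (ker(I - K) = span{(1, 0, 1, -1)}, dimension 1).

K has rank 1, so it is an outer product K = u v^T: every row of K is a multiple of one row vector. Reading off the entries, u = (1, 0, 1, -1) and v = (0, -1, 2, 1) (row i of K equals u_i·v^T). A rank-one matrix u v^T satisfies K u = u (v·u) and kills the (3)-dimensional subspace v^⊥, so its characteristic polynomial is lambda^3 (lambda - v·u) with v·u = tr K = 1. Hence the eigenvalues of I - K are 1 (multiplicity 3) and 1 - (1) = 0, so det(I - K) = 0. (Direct check: I - K =
[[1, 1, -2, -1],
 [0, 1, 0, 0],
 [0, 1, -1, -1],
 [0, -1, 2, 2]]
has determinant 0.) So 1 is an eigenvalue of K and (I - K) is not invertible. The finite-dimensional Fredholm alternative says: either (I - K) is invertible, or ker(I - K) ≠ {0} and then range(I - K) = ker((I - K)^*)^⊥, with dim ker(I - K) = dim ker((I - K)^*). We are in the second case, so we need both kernels. Kernel of I - K: (I - K) u = u - u (v·u) = u - u = 0, so ker(I - K) = span{u} = span{(1, 0, 1, -1)} (it is exactly 1-dimensional because rank(I - K) = 3). Kernel of the adjoint: K is real, so (I - K)^* = I - K^T = I - v u^T, and (I - v u^T) v = v - v (u·v) = 0; hence ker((I - K)^*) = span{v} = span{(0, -1, 2, 1)}. Therefore (I - K) x = y is solvable iff <y, v> = 0, i.e. iff -y_2 + 2y_3 + y_4 = 0. When this holds, K y = u (v·y) = 0, so (I - K) y = y and x = y is a particular solution; the full solution set is the line x = y + c·u = y + c·(1, 0, 1, -1), c ∈ C.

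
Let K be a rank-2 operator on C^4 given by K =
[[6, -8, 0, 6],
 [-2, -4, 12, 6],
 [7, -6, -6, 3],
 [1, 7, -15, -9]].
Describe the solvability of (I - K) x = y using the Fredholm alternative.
(I - K) is invertible (det(I - K) = 67 ≠ 0), so for every y in C^4 the equation (I - K) x = y has a unique solution.

K has rank 2 and factors as K = U V^T = u1 v1^T + u2 v2^T with u1 = (-2, -2, -1, 3), v1 = (-1, 3, -3, -3), u2 = (-2, 2, -3, -2), v2 = (-2, 1, 3, 0) (multiplying out reproduces the displayed K). The nonzero eigenvalues of U V^T coincide with those of the 2 x 2 matrix G = V^T U = [[v1·u1, v1·u2], [v2·u1, v2·u2]] = [[-10, 23], [-1, -3]], and by the Sylvester determinant identity det(I_4 - U V^T) = det(I_2 - V^T U) = det([[11, -23], [1, 4]]) = (11)(4) - (-23)(1) = 67. (Direct check: I - K =
[[-5, 8, 0, -6],
 [2, 5, -12, -6],
 [-7, 6, 7, -3],
 [-1, -7, 15, 10]]
has determinant 67.) The finite-dimensional Fredholm alternative says: either (I - K) is invertible, or ker(I - K) ≠ {0} and then range(I - K) = ker((I - K)^*)^⊥, with dim ker(I - K) = dim ker((I - K)^*). Since det(I - K) ≠ 0, 1 is not an eigenvalue of K and ker(I - K) = {0}, so we are in the first case: for every y there is a unique x = (I - K)^(-1) y. (Explicitly, by the Woodbury identity, (I - U V^T)^(-1) = I + U (I_2 - G)^(-1) V^T.)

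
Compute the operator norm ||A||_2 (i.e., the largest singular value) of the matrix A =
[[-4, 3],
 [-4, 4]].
||A||_2 = sqrt((57 + sqrt(3185))/2) ≈ 7.5311 (= sqrt(largest eigenvalue of A^T A))

||A||_2 = sigma_max(A) = sqrt(lambda_max(A^T A)). Form the symmetric matrix M = A^T A =
[[32, -28],
 [-28, 25]].
Its characteristic polynomial (trace, determinant of M give the coefficients) is
  p(λ) = det(λ I - M) = λ^2 - 57λ + 16.
For λ^2 - 57λ + 16 the discriminant is 3185. It is nonnegative but not a perfect square, so the roots are real and irrational: λ = (57 ± sqrt(3185))/2 ≈ 56.7179, 0.2821.
So the eigenvalues of A^T A are ≈ 0.2821, 56.7179 (all ≥ 0, as they must be for A^T A). The largest is λ_max = (57 + sqrt(3185))/2 ≈ 56.7179, hence ||A||_2 = sqrt(λ_max) = sqrt((57 + sqrt(3185))/2) ≈ 7.5311.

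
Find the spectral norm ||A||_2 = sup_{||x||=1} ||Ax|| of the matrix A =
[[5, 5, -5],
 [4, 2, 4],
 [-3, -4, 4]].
||A||_2 ≈ 10.8125 (= sqrt(largest eigenvalue of A^T A))

||A||_2 = sigma_max(A) = sqrt(lambda_max(A^T A)). Form the symmetric matrix M = A^T A =
[[50, 45, -21],
 [45, 45, -33],
 [-21, -33, 57]].
Its characteristic polynomial (trace, sum of principal 2x2 minors, determinant of M give the coefficients) is
  p(λ) = det(λ I - M) = λ^3 - 152λ^2 + 4110λ - 900.
No integer candidate from the rational root theorem (±divisors of 900) is a root, so the roots are irrational. The cubic discriminant is Δ = 110025039600 > 0, so there are three distinct real roots. p(0) = -900 and p(1) = 3059 have opposite signs, so a root lies in (0, 1); Newton's method refines it to λ ≈ 0.2208. p(34) = 2432 and p(35) = -375 have opposite signs, so a root lies in (34, 35); Newton's method refines it to λ ≈ 34.8684. p(116) = -8556 and p(117) = 855 have opposite signs, so a root lies in (116, 117); Newton's method refines it to λ ≈ 116.9109. Check (Vieta): the three roots sum to 152, matching tr M = 152.
So the eigenvalues of A^T A are ≈ 0.2208, 34.8684, 116.9109 (all ≥ 0, as they must be for A^T A). The largest is λ_max ≈ 116.9109, hence ||A||_2 = sqrt(λ_max) ≈ 10.8125.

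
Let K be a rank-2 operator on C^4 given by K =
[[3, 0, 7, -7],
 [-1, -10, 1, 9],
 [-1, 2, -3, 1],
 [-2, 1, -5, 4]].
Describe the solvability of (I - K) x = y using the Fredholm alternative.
(I - K) is invertible (det(I - K) = -55 ≠ 0), so for every y in C^4 the equation (I - K) x = y has a unique solution.

K has rank 2 and factors as K = U V^T = u1 v1^T + u2 v2^T with u1 = (-3, 1, 1, 2), v1 = (-1, -1, -2, 3), u2 = (-1, -3, 1, 1), v2 = (0, 3, -1, -2) (multiplying out reproduces the displayed K). The nonzero eigenvalues of U V^T coincide with those of the 2 x 2 matrix G = V^T U = [[v1·u1, v1·u2], [v2·u1, v2·u2]] = [[6, 5], [-2, -12]], and by the Sylvester determinant identity det(I_4 - U V^T) = det(I_2 - V^T U) = det([[-5, -5], [2, 13]]) = (-5)(13) - (-5)(2) = -55. (Direct check: I - K =
[[-2, 0, -7, 7],
 [1, 11, -1, -9],
 [1, -2, 4, -1],
 [2, -1, 5, -3]]
has determinant -55.) The finite-dimensional Fredholm alternative says: either (I - K) is invertible, or ker(I - K) ≠ {0} and then range(I - K) = ker((I - K)^*)^⊥, with dim ker(I - K) = dim ker((I - K)^*). Since det(I - K) ≠ 0, 1 is not an eigenvalue of K and ker(I - K) = {0}, so we are in the first case: for every y there is a unique x = (I - K)^(-1) y. (Explicitly, by the Woodbury identity, (I - U V^T)^(-1) = I + U (I_2 - G)^(-1) V^T.)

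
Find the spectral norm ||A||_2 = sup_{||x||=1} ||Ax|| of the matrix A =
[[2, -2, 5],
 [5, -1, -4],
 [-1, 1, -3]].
||A||_2 ≈ 7.2777 (= sqrt(largest eigenvalue of A^T A))

||A||_2 = sigma_max(A) = sqrt(lambda_max(A^T A)). Form the symmetric matrix M = A^T A =
[[30, -10, -7],
 [-10, 6, -9],
 [-7, -9, 50]].
Its characteristic polynomial (trace, sum of principal 2x2 minors, determinant of M give the coefficients) is
  p(λ) = det(λ I - M) = λ^3 - 86λ^2 + 1750λ - 16.
No integer candidate from the rational root theorem (±divisors of 16) is a root, so the roots are irrational. The cubic discriminant is Δ = 1215379504 > 0, so there are three distinct real roots. p(0) = -16 and p(1) = 1649 have opposite signs, so a root lies in (0, 1); Newton's method refines it to λ ≈ 0.0091. p(33) = 17 and p(34) = -628 have opposite signs, so a root lies in (33, 34); Newton's method refines it to λ ≈ 33.0258. p(52) = -952 and p(53) = 37 have opposite signs, so a root lies in (52, 53); Newton's method refines it to λ ≈ 52.965. Check (Vieta): the three roots sum to 86, matching tr M = 86.
So the eigenvalues of A^T A are ≈ 0.0091, 33.0258, 52.965 (all ≥ 0, as they must be for A^T A). The largest is λ_max ≈ 52.965, hence ||A||_2 = sqrt(λ_max) ≈ 7.2777.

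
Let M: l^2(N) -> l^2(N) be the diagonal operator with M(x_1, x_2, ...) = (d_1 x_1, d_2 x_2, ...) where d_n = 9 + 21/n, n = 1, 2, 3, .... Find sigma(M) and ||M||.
sigma(M) = {9 + 21/n : n ≥ 1} ∪ {9}; ||M|| = 30

A bounded diagonal operator on l^2 with diagonal entries d_n has spectrum equal to the closure of {d_n : n ≥ 1}: every d_n is an eigenvalue (with eigenvector e_n), so {d_n} ⊂ sigma(M); the spectrum is closed, so its closure is too; and for lambda not in the closure, (M - lambda I) has bounded inverse (the diagonal entries 1/(d_n - lambda) are bounded). For our sequence d_n = 9 + 21/n, n = 1, 2, 3, ...:
  - {d_n} = {9 + 21/n : n ≥ 1}; the only limit point is 9
  - closure = {9 + 21/n : n ≥ 1} ∪ {9}
For the norm: a diagonal operator has ||M|| = sup_n |d_n|. Here d_n = 9 + 21/n is positive and decreasing, so sup_n |d_n| = d_1 = 9 + 21 = 30. So ||M|| = 30.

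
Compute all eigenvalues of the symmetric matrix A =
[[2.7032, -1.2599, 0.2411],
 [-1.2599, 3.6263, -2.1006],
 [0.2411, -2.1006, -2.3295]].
sigma(A) ≈ {-3, 2, 5}

A is real symmetric, so its spectrum consists of real eigenvalues. Expanding the characteristic polynomial of the displayed matrix gives
  det(λ I - A) = p(λ) = λ^3 + (-4)λ^2 + (-11)λ + (30).
Solving p(λ) = 0 yields eigenvalues ≈ -3, 2, 5. (A is shown rounded to 4 decimals, so these recover the underlying integer eigenvalues to within that precision.)
Verification: the trace of A = 4 equals the sum of eigenvalues 4, and det(A) ≈ -30.0000 matches the eigenvalue product -30.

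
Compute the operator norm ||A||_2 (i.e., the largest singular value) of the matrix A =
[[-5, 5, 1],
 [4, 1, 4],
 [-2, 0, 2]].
||A||_2 ≈ 7.6536 (= sqrt(largest eigenvalue of A^T A))

||A||_2 = sigma_max(A) = sqrt(lambda_max(A^T A)). Form the symmetric matrix M = A^T A =
[[45, -21, 7],
 [-21, 26, 9],
 [7, 9, 21]].
Its characteristic polynomial (trace, sum of principal 2x2 minors, determinant of M give the coefficients) is
  p(λ) = det(λ I - M) = λ^3 - 92λ^2 + 2090λ - 7744.
No integer candidate from the rational root theorem (±divisors of 7744) is a root, so the roots are irrational. The cubic discriminant is Δ = 1516759200 > 0, so there are three distinct real roots. p(4) = -792 and p(5) = 531 have opposite signs, so a root lies in (4, 5); Newton's method refines it to λ ≈ 4.5842. p(28) = 600 and p(29) = -117 have opposite signs, so a root lies in (28, 29); Newton's method refines it to λ ≈ 28.838. p(58) = -900 and p(59) = 693 have opposite signs, so a root lies in (58, 59); Newton's method refines it to λ ≈ 58.5778. Check (Vieta): the three roots sum to 92, matching tr M = 92.
So the eigenvalues of A^T A are ≈ 4.5842, 28.838, 58.5778 (all ≥ 0, as they must be for A^T A). The largest is λ_max ≈ 58.5778, hence ||A||_2 = sqrt(λ_max) ≈ 7.6536.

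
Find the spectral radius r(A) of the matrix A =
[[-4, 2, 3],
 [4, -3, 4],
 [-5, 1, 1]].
r(A) ≈ 6.1103

The eigenvalues of A are the roots of its characteristic polynomial. With M = A (coefficients from the trace, the sum of principal 2x2 minors, and det A):
  p(λ) = det(λ I - M) = λ^3 + 6λ^2 + 8λ + 53.
No integer candidate from the rational root theorem (±divisors of 53) is a root, so the roots are irrational. The cubic discriminant is Δ = -75587 < 0, so there is one real root and a complex-conjugate pair. p(-7) = -52 and p(-6) = 5 have opposite signs, so a root lies in (-7, -6); Newton's method refines it to λ ≈ -6.1103. Dividing out (λ - (-6.1103)) leaves approximately λ^2 - 0.1103λ + 8.6739. For λ^2 - 0.1103λ + 8.6739 the discriminant is -34.6834. It is negative, so the remaining roots are the complex-conjugate pair λ ≈ 0.0551 ± 2.9446i. Their product equals the constant term, so |λ|^2 ≈ 8.6739 and |λ| ≈ 2.9451.
Thus the eigenvalues (to 4 decimals) are -6.1103 (modulus 6.1103); 0.0551 ± 2.9446i (modulus 2.9451). The spectral radius is the largest modulus: r(A) ≈ 6.1103. (Cross-check: r(A) ≤ ||A||_2 ≈ 8.2769; equality holds whenever A is normal, though it can also hold for some non-normal A.)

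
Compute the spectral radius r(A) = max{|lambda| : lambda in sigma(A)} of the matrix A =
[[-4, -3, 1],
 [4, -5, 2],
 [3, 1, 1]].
r(A) ≈ 5.5264

The eigenvalues of A are the roots of its characteristic polynomial. With M = A (coefficients from the trace, the sum of principal 2x2 minors, and det A):
  p(λ) = det(λ I - M) = λ^3 + 8λ^2 + 18λ - 41.
No integer candidate from the rational root theorem (±divisors of 41) is a root, so the roots are irrational. The cubic discriminant is Δ = -70283 < 0, so there is one real root and a complex-conjugate pair. p(1) = -14 and p(2) = 35 have opposite signs, so a root lies in (1, 2); Newton's method refines it to λ ≈ 1.3424. Dividing out (λ - (1.3424)) leaves approximately λ^2 + 9.3424λ + 30.5416. For λ^2 + 9.3424λ + 30.5416 the discriminant is -34.8853. It is negative, so the remaining roots are the complex-conjugate pair λ ≈ -4.6712 ± 2.9532i. Their product equals the constant term, so |λ|^2 ≈ 30.5416 and |λ| ≈ 5.5264.
Thus the eigenvalues (to 4 decimals) are 1.3424 (modulus 1.3424); -4.6712 ± 2.9532i (modulus 5.5264). The spectral radius is the largest modulus: r(A) ≈ 5.5264. (Cross-check: r(A) ≤ ||A||_2 ≈ 6.898; equality holds whenever A is normal, though it can also hold for some non-normal A.)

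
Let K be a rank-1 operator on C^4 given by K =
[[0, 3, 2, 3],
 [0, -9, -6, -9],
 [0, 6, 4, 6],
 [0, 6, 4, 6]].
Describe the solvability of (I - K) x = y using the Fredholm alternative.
(I - K) is singular (det(I - K) = 0, i.e. 1 ∈ sigma(K)). (I - K) x = y is solvable iff y ⊥ ker((I - K)^*) = span{(0, 3, 2, 3)}, i.e. iff 3y_2 + 2y_3 + 3y_4 = 0. When solvable, the solutions are x = y + c·(1, -3, 2, 2), c arbitrary (ker(I - K) = span{(1, -3, 2, 2)}, dimension 1).

K has rank 1, so it is an outer product K = u v^T: every row of K is a multiple of one row vector. Reading off the entries, u = (1, -3, 2, 2) and v = (0, 3, 2, 3) (row i of K equals u_i·v^T). A rank-one matrix u v^T satisfies K u = u (v·u) and kills the (3)-dimensional subspace v^⊥, so its characteristic polynomial is lambda^3 (lambda - v·u) with v·u = tr K = 1. Hence the eigenvalues of I - K are 1 (multiplicity 3) and 1 - (1) = 0, so det(I - K) = 0. (Direct check: I - K =
[[1, -3, -2, -3],
 [0, 10, 6, 9],
 [0, -6, -3, -6],
 [0, -6, -4, -5]]
has determinant 0.) So 1 is an eigenvalue of K and (I - K) is not invertible. The finite-dimensional Fredholm alternative says: either (I - K) is invertible, or ker(I - K) ≠ {0} and then range(I - K) = ker((I - K)^*)^⊥, with dim ker(I - K) = dim ker((I - K)^*). We are in the second case, so we need both kernels. Kernel of I - K: (I - K) u = u - u (v·u) = u - u = 0, so ker(I - K) = span{u} = span{(1, -3, 2, 2)} (it is exactly 1-dimensional because rank(I - K) = 3). Kernel of the adjoint: K is real, so (I - K)^* = I - K^T = I - v u^T, and (I - v u^T) v = v - v (u·v) = 0; hence ker((I - K)^*) = span{v} = span{(0, 3, 2, 3)}. Therefore (I - K) x = y is solvable iff <y, v> = 0, i.e. iff 3y_2 + 2y_3 + 3y_4 = 0. When this holds, K y = u (v·y) = 0, so (I - K) y = y and x = y is a particular solution; the full solution set is the line x = y + c·u = y + c·(1, -3, 2, 2), c ∈ C.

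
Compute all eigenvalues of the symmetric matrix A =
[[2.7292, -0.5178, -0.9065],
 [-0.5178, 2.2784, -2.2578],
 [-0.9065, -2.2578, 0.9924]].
sigma(A) ≈ {-1, 3, 4}

A is real symmetric, so its spectrum consists of real eigenvalues. Expanding the characteristic polynomial of the displayed matrix gives
  det(λ I - A) = p(λ) = λ^3 + (-6)λ^2 + (5)λ + (12).
Solving p(λ) = 0 yields eigenvalues ≈ -1, 3, 4. (A is shown rounded to 4 decimals, so these recover the underlying integer eigenvalues to within that precision.)
Verification: the trace of A = 6 equals the sum of eigenvalues 6, and det(A) ≈ -11.9995 matches the eigenvalue product -12.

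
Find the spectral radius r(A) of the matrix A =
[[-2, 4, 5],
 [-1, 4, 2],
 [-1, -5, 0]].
r(A) ≈ 3.2253

The eigenvalues of A are the roots of its characteristic polynomial. With M = A (coefficients from the trace, the sum of principal 2x2 minors, and det A):
  p(λ) = det(λ I - M) = λ^3 - 2λ^2 + 11λ - 17.
No integer candidate from the rational root theorem (±divisors of 17) is a root, so the roots are irrational. The cubic discriminant is Δ = -6455 < 0, so there is one real root and a complex-conjugate pair. p(1) = -7 and p(2) = 5 have opposite signs, so a root lies in (1, 2); Newton's method refines it to λ ≈ 1.6343. Dividing out (λ - (1.6343)) leaves approximately λ^2 - 0.3657λ + 10.4023. For λ^2 - 0.3657λ + 10.4023 the discriminant is -41.4754. It is negative, so the remaining roots are the complex-conjugate pair λ ≈ 0.1829 ± 3.2201i. Their product equals the constant term, so |λ|^2 ≈ 10.4023 and |λ| ≈ 3.2253.
Thus the eigenvalues (to 4 decimals) are 1.6343 (modulus 1.6343); 0.1829 ± 3.2201i (modulus 3.2253). The spectral radius is the largest modulus: r(A) ≈ 3.2253. (Cross-check: r(A) ≤ ||A||_2 ≈ 8.7441; equality holds whenever A is normal, though it can also hold for some non-normal A.)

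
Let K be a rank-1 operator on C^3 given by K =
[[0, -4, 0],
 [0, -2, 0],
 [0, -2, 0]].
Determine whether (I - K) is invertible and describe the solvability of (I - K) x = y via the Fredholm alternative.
(I - K) is invertible (det(I - K) = 3 ≠ 0), so for every y in C^3 the equation (I - K) x = y has a unique solution.

K has rank 1, so it is an outer product K = u v^T: every row of K is a multiple of one row vector. Reading off the entries, u = (2, 1, 1) and v = (0, -2, 0) (row i of K equals u_i·v^T). A rank-one matrix u v^T satisfies K u = u (v·u) and kills the (2)-dimensional subspace v^⊥, so its characteristic polynomial is lambda^2 (lambda - v·u) with v·u = tr K = -2. Hence the eigenvalues of I - K are 1 (multiplicity 2) and 1 - (-2) = 3, so det(I - K) = 3. (Direct check: I - K =
[[1, 4, 0],
 [0, 3, 0],
 [0, 2, 1]]
has determinant 3.) The finite-dimensional Fredholm alternative says: either (I - K) is invertible, or ker(I - K) ≠ {0} and then range(I - K) = ker((I - K)^*)^⊥, with dim ker(I - K) = dim ker((I - K)^*). Since det(I - K) ≠ 0, 1 is not an eigenvalue of K and ker(I - K) = {0}, so we are in the first case: for every y there is a unique x = (I - K)^(-1) y. Explicitly, by the Sherman–Morrison formula, (I - u v^T)^(-1) = I + u v^T/(1 - v·u), i.e. (I - K)^(-1) = I + K/(3).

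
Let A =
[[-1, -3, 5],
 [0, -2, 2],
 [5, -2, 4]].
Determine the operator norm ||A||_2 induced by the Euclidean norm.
||A||_2 ≈ 8.2392 (= sqrt(largest eigenvalue of A^T A))

||A||_2 = sigma_max(A) = sqrt(lambda_max(A^T A)). Form the symmetric matrix M = A^T A =
[[26, -7, 15],
 [-7, 17, -27],
 [15, -27, 45]].
Its characteristic polynomial (trace, sum of principal 2x2 minors, determinant of M give the coefficients) is
  p(λ) = det(λ I - M) = λ^3 - 88λ^2 + 1374λ - 576.
No integer candidate from the rational root theorem (±divisors of 576) is a root, so the roots are irrational. The cubic discriminant is Δ = 3918491424 > 0, so there are three distinct real roots. p(0) = -576 and p(1) = 711 have opposite signs, so a root lies in (0, 1); Newton's method refines it to λ ≈ 0.4311. p(19) = 621 and p(20) = -296 have opposite signs, so a root lies in (19, 20); Newton's method refines it to λ ≈ 19.6841. p(67) = -2787 and p(68) = 376 have opposite signs, so a root lies in (67, 68); Newton's method refines it to λ ≈ 67.8848. Check (Vieta): the three roots sum to 88, matching tr M = 88.
So the eigenvalues of A^T A are ≈ 0.4311, 19.6841, 67.8848 (all ≥ 0, as they must be for A^T A). The largest is λ_max ≈ 67.8848, hence ||A||_2 = sqrt(λ_max) ≈ 8.2392.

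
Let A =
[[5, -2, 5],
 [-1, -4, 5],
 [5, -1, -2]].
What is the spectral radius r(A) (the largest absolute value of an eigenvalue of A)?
r(A) ≈ 7.3221

The eigenvalues of A are the roots of its characteristic polynomial. With M = A (coefficients from the trace, the sum of principal 2x2 minors, and det A):
  p(λ) = det(λ I - M) = λ^3 + λ^2 - 44λ - 124.
No integer candidate from the rational root theorem (±divisors of 124) is a root, so the roots are irrational. The cubic discriminant is Δ = 26224 > 0, so there are three distinct real roots. p(-5) = -4 and p(-4) = 4 have opposite signs, so a root lies in (-5, -4); Newton's method refines it to λ ≈ -4.7769. p(-4) = 4 and p(-3) = -10 have opposite signs, so a root lies in (-4, -3); Newton's method refines it to λ ≈ -3.5452. p(7) = -40 and p(8) = 100 have opposite signs, so a root lies in (7, 8); Newton's method refines it to λ ≈ 7.3221. Check (Vieta): the three roots sum to -1, matching tr M = -1.
Thus the eigenvalues (to 4 decimals) are -4.7769 (modulus 4.7769); -3.5452 (modulus 3.5452); 7.3221 (modulus 7.3221). The spectral radius is the largest modulus: r(A) ≈ 7.3221. (Cross-check: r(A) ≤ ||A||_2 ≈ 8.8091; equality holds whenever A is normal, though it can also hold for some non-normal A.)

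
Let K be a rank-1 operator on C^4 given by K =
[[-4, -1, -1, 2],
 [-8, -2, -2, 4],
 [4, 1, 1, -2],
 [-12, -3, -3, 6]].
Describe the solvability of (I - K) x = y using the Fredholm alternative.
(I - K) is singular (det(I - K) = 0, i.e. 1 ∈ sigma(K)). (I - K) x = y is solvable iff y ⊥ ker((I - K)^*) = span{(-4, -1, -1, 2)}, i.e. iff -4y_1 - y_2 - y_3 + 2y_4 = 0. When solvable, the solutions are x = y + c·(1, 2, -1, 3), c arbitrary (ker(I - K) = span{(1, 2, -1, 3)}, dimension 1).

K has rank 1, so it is an outer product K = u v^T: every row of K is a multiple of one row vector. Reading off the entries, u = (1, 2, -1, 3) and v = (-4, -1, -1, 2) (row i of K equals u_i·v^T). A rank-one matrix u v^T satisfies K u = u (v·u) and kills the (3)-dimensional subspace v^⊥, so its characteristic polynomial is lambda^3 (lambda - v·u) with v·u = tr K = 1. Hence the eigenvalues of I - K are 1 (multiplicity 3) and 1 - (1) = 0, so det(I - K) = 0. (Direct check: I - K =
[[5, 1, 1, -2],
 [8, 3, 2, -4],
 [-4, -1, 0, 2],
 [12, 3, 3, -5]]
has determinant 0.) So 1 is an eigenvalue of K and (I - K) is not invertible. The finite-dimensional Fredholm alternative says: either (I - K) is invertible, or ker(I - K) ≠ {0} and then range(I - K) = ker((I - K)^*)^⊥, with dim ker(I - K) = dim ker((I - K)^*). We are in the second case, so we need both kernels. Kernel of I - K: (I - K) u = u - u (v·u) = u - u = 0, so ker(I - K) = span{u} = span{(1, 2, -1, 3)} (it is exactly 1-dimensional because rank(I - K) = 3). Kernel of the adjoint: K is real, so (I - K)^* = I - K^T = I - v u^T, and (I - v u^T) v = v - v (u·v) = 0; hence ker((I - K)^*) = span{v} = span{(-4, -1, -1, 2)}. Therefore (I - K) x = y is solvable iff <y, v> = 0, i.e. iff -4y_1 - y_2 - y_3 + 2y_4 = 0. When this holds, K y = u (v·y) = 0, so (I - K) y = y and x = y is a particular solution; the full solution set is the line x = y + c·u = y + c·(1, 2, -1, 3), c ∈ C.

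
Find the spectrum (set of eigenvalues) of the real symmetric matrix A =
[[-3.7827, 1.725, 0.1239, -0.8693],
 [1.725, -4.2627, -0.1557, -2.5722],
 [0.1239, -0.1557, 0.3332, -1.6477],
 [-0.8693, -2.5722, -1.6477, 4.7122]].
sigma(A) ≈ {-6, -3, 0, 6}

A is real symmetric, so its spectrum consists of real eigenvalues. Expanding the characteristic polynomial of the displayed matrix gives
  det(λ I - A) = p(λ) = λ^4 + (3)λ^3 + (-36)λ^2 + (-107.9974)λ + (0).
Solving p(λ) = 0 yields eigenvalues ≈ -6, -3, 0, 6. (A is shown rounded to 4 decimals, so these recover the underlying integer eigenvalues to within that precision.)
Verification: the trace of A = -3 equals the sum of eigenvalues -3, and det(A) ≈ -0.0001 matches the eigenvalue product 0.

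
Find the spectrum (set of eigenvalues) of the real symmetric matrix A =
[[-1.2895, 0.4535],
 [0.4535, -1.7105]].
sigma(A) ≈ {-2, -1}

A is real symmetric, so its spectrum consists of real eigenvalues. Expanding the characteristic polynomial of the displayed matrix gives
  det(λ I - A) = p(λ) = λ^2 + (3)λ + (2).
Solving p(λ) = 0 yields eigenvalues ≈ -2, -1. (A is shown rounded to 4 decimals, so these recover the underlying integer eigenvalues to within that precision.)
Verification: the trace of A = -3 equals the sum of eigenvalues -3, and det(A) ≈ 2.0000 matches the eigenvalue product 2.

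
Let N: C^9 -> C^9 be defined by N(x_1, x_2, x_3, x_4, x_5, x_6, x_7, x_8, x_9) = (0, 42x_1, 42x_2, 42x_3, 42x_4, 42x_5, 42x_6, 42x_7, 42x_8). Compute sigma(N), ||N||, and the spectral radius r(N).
sigma(N) = {0}; ||N|| = 42; r(N) = 0. (N is nilpotent with N^9 = 0.)

On C^9, N is a strictly lower-triangular matrix with 42 on the subdiagonal and zeros elsewhere, so its characteristic polynomial is lambda^9 and every eigenvalue is 0: sigma(N) = {0}. For the operator norm, N e_i = 42e_{i+1} for i = 1, ..., 8 and N e_9 = 0, so the singular values of N are 42 (with multiplicity 8) and 0; hence ||N|| = 42. The spectral radius r(N) = max|lambda| = 0. Note ||N|| > r(N) — characteristic of non-normal nilpotent operators. Indeed N^9 = 0.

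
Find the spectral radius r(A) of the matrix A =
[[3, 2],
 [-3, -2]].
r(A) = 1

The eigenvalues of A are the roots of its characteristic polynomial. With M = A (coefficients from the trace and determinant):
  p(λ) = det(λ I - M) = λ^2 - λ.
For λ^2 - λ the discriminant is 1. It is a perfect square (1^2), so the roots are rational: λ = (1 ± 1)/2 = 1, 0.
Thus the eigenvalues (to 4 decimals) are 1 (modulus 1); 0 (modulus 0). The spectral radius is the largest modulus: r(A) = 1. (Cross-check: r(A) ≤ ||A||_2 ≈ 5.099; equality holds whenever A is normal, though it can also hold for some non-normal A.)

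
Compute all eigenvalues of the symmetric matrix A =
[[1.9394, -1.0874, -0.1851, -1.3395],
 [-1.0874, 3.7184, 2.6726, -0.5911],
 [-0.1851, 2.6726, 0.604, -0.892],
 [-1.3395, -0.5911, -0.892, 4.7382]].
sigma(A) ≈ {-1, 1, 5, 6}

A is real symmetric, so its spectrum consists of real eigenvalues. Expanding the characteristic polynomial of the displayed matrix gives
  det(λ I - A) = p(λ) = λ^4 + (-11)λ^3 + (29)λ^2 + (11.0023)λ + (-30).
Solving p(λ) = 0 yields eigenvalues ≈ -1, 1, 5, 6. (A is shown rounded to 4 decimals, so these recover the underlying integer eigenvalues to within that precision.)
Verification: the trace of A = 11 equals the sum of eigenvalues 11, and det(A) ≈ -29.9998 matches the eigenvalue product -30.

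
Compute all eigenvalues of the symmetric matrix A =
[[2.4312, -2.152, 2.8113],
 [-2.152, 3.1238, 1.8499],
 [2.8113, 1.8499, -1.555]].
sigma(A) ≈ {-4, 3, 5}

A is real symmetric, so its spectrum consists of real eigenvalues. Expanding the characteristic polynomial of the displayed matrix gives
  det(λ I - A) = p(λ) = λ^3 + (-4)λ^2 + (-17)λ + (60).
Solving p(λ) = 0 yields eigenvalues ≈ -4, 3, 5. (A is shown rounded to 4 decimals, so these recover the underlying integer eigenvalues to within that precision.)
Verification: the trace of A = 4 equals the sum of eigenvalues 4, and det(A) ≈ -60.0002 matches the eigenvalue product -60.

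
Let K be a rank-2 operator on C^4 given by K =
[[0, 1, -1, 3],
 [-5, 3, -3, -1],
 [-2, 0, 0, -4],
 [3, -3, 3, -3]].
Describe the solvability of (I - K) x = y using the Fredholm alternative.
(I - K) is invertible (det(I - K) = -5 ≠ 0), so for every y in C^4 the equation (I - K) x = y has a unique solution.

K has rank 2 and factors as K = U V^T = u1 v1^T + u2 v2^T with u1 = (-2, -1, 2, 3), v1 = (1, -1, 1, -1), u2 = (1, -2, -2, 0), v2 = (2, -1, 1, 1) (multiplying out reproduces the displayed K). The nonzero eigenvalues of U V^T coincide with those of the 2 x 2 matrix G = V^T U = [[v1·u1, v1·u2], [v2·u1, v2·u2]] = [[-2, 1], [2, 2]], and by the Sylvester determinant identity det(I_4 - U V^T) = det(I_2 - V^T U) = det([[3, -1], [-2, -1]]) = (3)(-1) - (-1)(-2) = -5. (Direct check: I - K =
[[1, -1, 1, -3],
 [5, -2, 3, 1],
 [2, 0, 1, 4],
 [-3, 3, -3, 4]]
has determinant -5.) The finite-dimensional Fredholm alternative says: either (I - K) is invertible, or ker(I - K) ≠ {0} and then range(I - K) = ker((I - K)^*)^⊥, with dim ker(I - K) = dim ker((I - K)^*). Since det(I - K) ≠ 0, 1 is not an eigenvalue of K and ker(I - K) = {0}, so we are in the first case: for every y there is a unique x = (I - K)^(-1) y. (Explicitly, by the Woodbury identity, (I - U V^T)^(-1) = I + U (I_2 - G)^(-1) V^T.)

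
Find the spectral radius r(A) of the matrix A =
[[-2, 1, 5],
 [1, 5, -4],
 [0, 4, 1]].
r(A) ≈ 3.9858

The eigenvalues of A are the roots of its characteristic polynomial. With M = A (coefficients from the trace, the sum of principal 2x2 minors, and det A):
  p(λ) = det(λ I - M) = λ^3 - 4λ^2 + 8λ + 23.
No integer candidate from the rational root theorem (±divisors of 23) is a root, so the roots are irrational. The cubic discriminant is Δ = -22667 < 0, so there is one real root and a complex-conjugate pair. p(-2) = -17 and p(-1) = 10 have opposite signs, so a root lies in (-2, -1); Newton's method refines it to λ ≈ -1.4477. Dividing out (λ - (-1.4477)) leaves approximately λ^2 - 5.4477λ + 15.8869. For λ^2 - 5.4477λ + 15.8869 the discriminant is -33.8697. It is negative, so the remaining roots are the complex-conjugate pair λ ≈ 2.7239 ± 2.9099i. Their product equals the constant term, so |λ|^2 ≈ 15.8869 and |λ| ≈ 3.9858.
Thus the eigenvalues (to 4 decimals) are -1.4477 (modulus 1.4477); 2.7239 ± 2.9099i (modulus 3.9858). The spectral radius is the largest modulus: r(A) ≈ 3.9858. (Cross-check: r(A) ≤ ||A||_2 ≈ 7.4817; equality holds whenever A is normal, though it can also hold for some non-normal A.)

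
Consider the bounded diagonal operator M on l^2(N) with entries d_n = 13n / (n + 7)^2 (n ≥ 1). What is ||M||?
||M|| = 13/28 (attained at n = 7)

For M diagonal, ||M|| = sup_n |d_n|. Treat f(x) = 13x / (x + 7)^2 for real x > 0. By the quotient rule, f'(x) = 13(7 - x)/(x + 7)^3, which is positive for x < 7 and negative for x > 7. So f has a unique maximum at x = 7, and since 7 is a positive integer, the supremum over n ≥ 1 is attained at n = 7: d_7 = 13·7/(7 + 7)^2 = 13·7/196 = 13/28. Hence ||M|| = 13/28.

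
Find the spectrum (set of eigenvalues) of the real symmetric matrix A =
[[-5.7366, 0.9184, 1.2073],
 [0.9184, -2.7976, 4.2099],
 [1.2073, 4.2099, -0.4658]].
sigma(A) ≈ {-6, 3} (-6 with multiplicity 2)

A is real symmetric, so its spectrum consists of real eigenvalues. Expanding the characteristic polynomial of the displayed matrix gives
  det(λ I - A) = p(λ) = λ^3 + (9)λ^2 + (0)λ + (-108.0021).
Solving p(λ) = 0 yields eigenvalues ≈ -6, -6, 3. (A is shown rounded to 4 decimals, so these recover the underlying integer eigenvalues to within that precision.)
Verification: the trace of A = -9 equals the sum of eigenvalues -9, and det(A) ≈ 108.0021 matches the eigenvalue product 108.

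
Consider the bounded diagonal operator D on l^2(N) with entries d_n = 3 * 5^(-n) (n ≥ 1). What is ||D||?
||D|| = 3/5 (attained at n = 1)

For D diagonal, ||D|| = sup_n |d_n|. The sequence d_n = 3 * 5^(-n) is positive and strictly decreasing (ratio 5^(-1) < 1), so the supremum is d_1 = 3/5. Hence ||D|| = 3/5.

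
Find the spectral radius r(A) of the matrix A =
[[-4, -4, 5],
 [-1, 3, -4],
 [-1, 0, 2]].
r(A) ≈ 4.1124

The eigenvalues of A are the roots of its characteristic polynomial. With M = A (coefficients from the trace, the sum of principal 2x2 minors, and det A):
  p(λ) = det(λ I - M) = λ^3 - λ^2 - 13λ + 33.
No integer candidate from the rational root theorem (±divisors of 33) is a root, so the roots are irrational. The cubic discriminant is Δ = -12592 < 0, so there is one real root and a complex-conjugate pair. p(-5) = -52 and p(-4) = 5 have opposite signs, so a root lies in (-5, -4); Newton's method refines it to λ ≈ -4.1124. Dividing out (λ - (-4.1124)) leaves approximately λ^2 - 5.1124λ + 8.0245. For λ^2 - 5.1124λ + 8.0245 the discriminant is -5.961. It is negative, so the remaining roots are the complex-conjugate pair λ ≈ 2.5562 ± 1.2208i. Their product equals the constant term, so |λ|^2 ≈ 8.0245 and |λ| ≈ 2.8327.
Thus the eigenvalues (to 4 decimals) are -4.1124 (modulus 4.1124); 2.5562 ± 1.2208i (modulus 2.8327). The spectral radius is the largest modulus: r(A) ≈ 4.1124. (Cross-check: r(A) ≤ ||A||_2 ≈ 8.769; equality holds whenever A is normal, though it can also hold for some non-normal A.)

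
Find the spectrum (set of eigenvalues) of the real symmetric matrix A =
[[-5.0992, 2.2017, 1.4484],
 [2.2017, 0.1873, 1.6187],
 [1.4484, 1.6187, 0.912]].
sigma(A) ≈ {-6, -1, 3}

A is real symmetric, so its spectrum consists of real eigenvalues. Expanding the characteristic polynomial of the displayed matrix gives
  det(λ I - A) = p(λ) = λ^3 + (4)λ^2 + (-15)λ + (-18).
Solving p(λ) = 0 yields eigenvalues ≈ -6, -1, 3. (A is shown rounded to 4 decimals, so these recover the underlying integer eigenvalues to within that precision.)
Verification: the trace of A = -4 equals the sum of eigenvalues -4, and det(A) ≈ 17.9999 matches the eigenvalue product 18.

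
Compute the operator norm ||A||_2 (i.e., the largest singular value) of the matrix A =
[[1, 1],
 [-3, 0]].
||A||_2 = sqrt((11 + sqrt(85))/2) ≈ 3.1796 (= sqrt(largest eigenvalue of A^T A))

||A||_2 = sigma_max(A) = sqrt(lambda_max(A^T A)). Form the symmetric matrix M = A^T A =
[[10, 1],
 [1, 1]].
Its characteristic polynomial (trace, determinant of M give the coefficients) is
  p(λ) = det(λ I - M) = λ^2 - 11λ + 9.
For λ^2 - 11λ + 9 the discriminant is 85. It is nonnegative but not a perfect square, so the roots are real and irrational: λ = (11 ± sqrt(85))/2 ≈ 10.1098, 0.8902.
So the eigenvalues of A^T A are ≈ 0.8902, 10.1098 (all ≥ 0, as they must be for A^T A). The largest is λ_max = (11 + sqrt(85))/2 ≈ 10.1098, hence ||A||_2 = sqrt(λ_max) = sqrt((11 + sqrt(85))/2) ≈ 3.1796.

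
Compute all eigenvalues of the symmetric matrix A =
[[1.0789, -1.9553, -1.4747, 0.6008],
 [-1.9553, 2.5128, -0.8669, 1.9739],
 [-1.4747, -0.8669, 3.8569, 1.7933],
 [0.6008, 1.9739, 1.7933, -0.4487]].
sigma(A) ≈ {-3, 1, 4, 5}

A is real symmetric, so its spectrum consists of real eigenvalues. Expanding the characteristic polynomial of the displayed matrix gives
  det(λ I - A) = p(λ) = λ^4 + (-7)λ^3 + (-1)λ^2 + (67.0018)λ + (-59.9987).
Solving p(λ) = 0 yields eigenvalues ≈ -3, 1, 4, 5. (A is shown rounded to 4 decimals, so these recover the underlying integer eigenvalues to within that precision.)
Verification: the trace of A = 7 equals the sum of eigenvalues 7, and det(A) ≈ -59.9987 matches the eigenvalue product -60.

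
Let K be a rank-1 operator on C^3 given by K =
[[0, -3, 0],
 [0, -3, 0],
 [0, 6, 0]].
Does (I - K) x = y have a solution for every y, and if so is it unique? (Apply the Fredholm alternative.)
(I - K) is invertible (det(I - K) = 4 ≠ 0), so for every y in C^3 the equation (I - K) x = y has a unique solution.

K has rank 1, so it is an outer product K = u v^T: every row of K is a multiple of one row vector. Reading off the entries, u = (-1, -1, 2) and v = (0, 3, 0) (row i of K equals u_i·v^T). A rank-one matrix u v^T satisfies K u = u (v·u) and kills the (2)-dimensional subspace v^⊥, so its characteristic polynomial is lambda^2 (lambda - v·u) with v·u = tr K = -3. Hence the eigenvalues of I - K are 1 (multiplicity 2) and 1 - (-3) = 4, so det(I - K) = 4. (Direct check: I - K =
[[1, 3, 0],
 [0, 4, 0],
 [0, -6, 1]]
has determinant 4.) The finite-dimensional Fredholm alternative says: either (I - K) is invertible, or ker(I - K) ≠ {0} and then range(I - K) = ker((I - K)^*)^⊥, with dim ker(I - K) = dim ker((I - K)^*). Since det(I - K) ≠ 0, 1 is not an eigenvalue of K and ker(I - K) = {0}, so we are in the first case: for every y there is a unique x = (I - K)^(-1) y. Explicitly, by the Sherman–Morrison formula, (I - u v^T)^(-1) = I + u v^T/(1 - v·u), i.e. (I - K)^(-1) = I + K/(4).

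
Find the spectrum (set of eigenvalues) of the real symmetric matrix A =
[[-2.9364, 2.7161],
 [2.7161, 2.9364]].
sigma(A) ≈ {-4, 4}

A is real symmetric, so its spectrum consists of real eigenvalues. Expanding the characteristic polynomial of the displayed matrix gives
  det(λ I - A) = p(λ) = λ^2 + (0)λ + (-16).
Solving p(λ) = 0 yields eigenvalues ≈ -4, 4. (A is shown rounded to 4 decimals, so these recover the underlying integer eigenvalues to within that precision.)
Verification: the trace of A = 0 equals the sum of eigenvalues 0, and det(A) ≈ -15.9996 matches the eigenvalue product -16.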